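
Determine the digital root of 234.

9

2+3+4 = 9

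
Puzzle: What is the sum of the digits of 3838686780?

3+8+3+8+6+8+6+7+8+0 = 57

57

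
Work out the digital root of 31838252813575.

7

3+1+8+3+8+2+5+2+8+1+3+5+7+5 = 61
6+1 = 7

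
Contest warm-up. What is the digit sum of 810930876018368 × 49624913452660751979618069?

195

810930876018368 × 49624913452660751979618069 = 40242374538501878543948887531960068691392
Sum of its 41 digits: 195.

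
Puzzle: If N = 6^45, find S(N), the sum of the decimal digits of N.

162

6^45 = 103945637534048876111514866313854976
Sum of its 36 digits: 162.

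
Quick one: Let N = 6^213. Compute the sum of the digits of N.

6^213 = 5574633646519606982417083596561497237670058766006727890546857505301021091252948100481877200160144405574012914837729176293186075735308156924914982015438222453968470016
Sum of its 166 digits: 711.

711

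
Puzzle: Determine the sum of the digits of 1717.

1+7+1+7 = 16

16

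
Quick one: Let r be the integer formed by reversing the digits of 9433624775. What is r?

Reversing 9433624775 gives 5774263349.

5774263349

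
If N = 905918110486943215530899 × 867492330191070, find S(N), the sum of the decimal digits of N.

192

905918110486943215530899 × 867492330191070 = 785877012628609577989332000696158871930
Sum of its 39 digits: 192.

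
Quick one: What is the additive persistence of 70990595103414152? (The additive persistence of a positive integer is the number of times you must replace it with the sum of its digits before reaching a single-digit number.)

3

70990595103414152 → 65 → 11 → 2 (3 steps)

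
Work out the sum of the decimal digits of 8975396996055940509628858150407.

8+9+7+5+3+9+6+9+9+6+0+5+5+9+4+0+5+0+9+6+2+8+8+5+8+1+5+0+4+0+7 = 162

162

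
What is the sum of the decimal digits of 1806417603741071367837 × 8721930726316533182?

171

1806417603741071367837 × 8721930726316533182 = 15755449202628334023429354883812538067334
Sum of its 41 digits: 171.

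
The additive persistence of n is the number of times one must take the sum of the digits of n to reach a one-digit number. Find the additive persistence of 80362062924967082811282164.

2

80362062924967082811282164 → 107 → 8 (2 steps)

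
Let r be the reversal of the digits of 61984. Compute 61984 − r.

13068

Reverse of 61984 is 48916.
61984 − 48916 = 13068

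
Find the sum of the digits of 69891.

6+9+8+9+1 = 33

33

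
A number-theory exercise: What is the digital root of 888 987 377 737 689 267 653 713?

8+8+8+9+8+7+3+7+7+7+3+7+6+8+9+2+6+7+6+5+3+7+1+3 = 145
1+4+5 = 10
1+0 = 1
(Equivalently, 888 987 377 737 689 267 653 713 mod 9 = 1.)

1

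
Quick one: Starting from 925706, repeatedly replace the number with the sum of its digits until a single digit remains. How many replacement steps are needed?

925706 → 29 → 11 → 2 (3 steps)

3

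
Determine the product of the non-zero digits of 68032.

6×8×3×2 = 288

288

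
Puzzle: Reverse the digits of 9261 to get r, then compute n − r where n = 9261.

7632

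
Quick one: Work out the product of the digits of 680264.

6×8×0×2×6×4 = 0

0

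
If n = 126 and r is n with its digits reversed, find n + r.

747

Reverse of 126 is 621.
126 + 621 = 747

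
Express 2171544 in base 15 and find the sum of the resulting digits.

46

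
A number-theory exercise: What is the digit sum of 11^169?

11^169 = 98938151438249430941915286789666976426115362361292597779976852569436021267095929177956925948888504616153037897686756194696095366301549548078466919191141186807381845681690725291
Sum of its 176 digits: 893.

893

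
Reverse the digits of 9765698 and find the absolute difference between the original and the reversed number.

800019

Reverse of 9765698 is 8965679.
|9765698 − 8965679| = 800019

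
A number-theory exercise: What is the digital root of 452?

2

4+5+2 = 11
1+1 = 2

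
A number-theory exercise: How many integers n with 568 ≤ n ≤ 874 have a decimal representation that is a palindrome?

The integers in [568, 874] that have a decimal representation that is a palindrome: 575, 585, 595, 606, 616, 626, …, 858, 868.
30 qualify.

30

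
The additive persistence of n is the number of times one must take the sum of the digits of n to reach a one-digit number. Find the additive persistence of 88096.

2

88096 → 31 → 4 (2 steps)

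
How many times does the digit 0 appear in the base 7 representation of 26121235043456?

1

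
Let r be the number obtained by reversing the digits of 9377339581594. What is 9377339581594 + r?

14329198919333

Reverse of 9377339581594 is 4951859337739.
9377339581594 + 4951859337739 = 14329198919333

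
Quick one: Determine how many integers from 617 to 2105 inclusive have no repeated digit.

838

The integers in [617, 2105] that have no repeated digit: 617, 618, 619, 620, 621, 623, …, 2104, 2105.
838 qualify.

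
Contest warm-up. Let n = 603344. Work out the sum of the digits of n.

6+0+3+3+4+4 = 20

20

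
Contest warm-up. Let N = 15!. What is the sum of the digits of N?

45

15! = 1307674368000
Sum of its 13 digits: 45.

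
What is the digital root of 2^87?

The digital root of n equals n mod 9 (or 9 when 9 | n), so we need 2^87 mod 9.
2^87 ≡ 8 (mod 9), so the digital root is 8.

8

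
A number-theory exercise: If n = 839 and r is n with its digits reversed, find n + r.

Reverse of 839 is 938.
839 + 938 = 1777

1777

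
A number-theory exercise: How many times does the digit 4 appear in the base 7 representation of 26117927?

26117927 in base 7 is 434666363.
The digit 4 appears 2 times.

2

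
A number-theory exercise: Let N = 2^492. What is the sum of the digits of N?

667

2^492 = 12786682062094304179739022253232809188346257992355721833919106906625522642205759980012773798148063113870651109873281527379754908382364816614564560896
Sum of its 149 digits: 667.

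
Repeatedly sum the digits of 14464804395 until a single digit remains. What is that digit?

3

1+4+4+6+4+8+0+4+3+9+5 = 48
4+8 = 12
1+2 = 3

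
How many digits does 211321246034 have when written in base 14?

10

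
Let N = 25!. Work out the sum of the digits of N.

72

25! = 15511210043330985984000000
Sum of its 26 digits: 72.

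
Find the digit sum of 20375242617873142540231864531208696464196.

2+0+3+7+5+2+4+2+6+1+7+8+7+3+1+4+2+5+4+0+2+3+1+8+6+4+5+3+1+2+0+8+6+9+6+4+6+4+1+9+6 = 167

167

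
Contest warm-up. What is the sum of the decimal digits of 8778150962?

53

8+7+7+8+1+5+0+9+6+2 = 53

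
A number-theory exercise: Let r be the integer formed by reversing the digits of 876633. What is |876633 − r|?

Reverse of 876633 is 336678.
|876633 − 336678| = 539955

539955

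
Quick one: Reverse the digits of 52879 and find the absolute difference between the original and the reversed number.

44946

Reverse of 52879 is 97825.
|52879 − 97825| = 44946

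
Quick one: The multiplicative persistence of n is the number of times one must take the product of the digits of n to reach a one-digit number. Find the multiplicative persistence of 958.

958 → 360 → 0 (2 steps)

2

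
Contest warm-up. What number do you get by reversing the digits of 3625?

Reversing 3625 gives 5263.

5263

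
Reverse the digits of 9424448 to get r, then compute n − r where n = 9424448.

980199

Reverse of 9424448 is 8444249.
9424448 − 8444249 = 980199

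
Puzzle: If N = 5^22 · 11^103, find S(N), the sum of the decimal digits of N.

5^22 · 11^103 = 437307239158235588432824773217470802049823399239807100832890549228627331588604963255102499225419279812877967357635498046875
Sum of its 123 digits: 575.

575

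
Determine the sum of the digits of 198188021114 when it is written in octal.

198188021114 in base 8 is 2704473232572.
Digit sum: 2+7+0+4+4+7+3+2+3+2+5+7+2 = 48.

48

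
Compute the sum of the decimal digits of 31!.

135

31! = 8222838654177922817725562880000000
Sum of its 34 digits: 135.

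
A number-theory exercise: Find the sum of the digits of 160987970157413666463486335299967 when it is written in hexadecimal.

272

160987970157413666463486335299967 in base 16 is 7EFF42FC4BAF8FDACCF953CB17F.
Digit sum: 7+14+15+15+4+2+15+12+4+11+10+15+8+15+13+10+12+12+15+9+5+3+12+11+1+7+15 = 272.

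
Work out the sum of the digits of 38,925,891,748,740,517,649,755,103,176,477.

3+8+9+2+5+8+9+1+7+4+8+7+4+0+5+1+7+6+4+9+7+5+5+1+0+3+1+7+6+4+7+7 = 160

160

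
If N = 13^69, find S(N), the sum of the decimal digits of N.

13^69 = 72793283424406571200160654426947096564972967042568163121501997737880143476573
Sum of its 77 digits: 343.

343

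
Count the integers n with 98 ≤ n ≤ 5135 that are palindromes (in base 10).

The integers in [98, 5135] that are palindromes (in base 10): 99, 101, 111, 121, 131, 141, …, 5005, 5115.
133 qualify.

133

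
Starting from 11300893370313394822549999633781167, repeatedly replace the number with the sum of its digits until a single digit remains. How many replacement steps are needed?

3

11300893370313394822549999633781167 → 157 → 13 → 4 (3 steps)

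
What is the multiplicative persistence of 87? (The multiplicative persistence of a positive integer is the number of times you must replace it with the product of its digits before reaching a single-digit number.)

87 → 56 → 30 → 0 (3 steps)

3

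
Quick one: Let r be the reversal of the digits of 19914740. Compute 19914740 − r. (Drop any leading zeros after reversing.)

15172749

Reverse of 19914740 is 4741991.
19914740 − 4741991 = 15172749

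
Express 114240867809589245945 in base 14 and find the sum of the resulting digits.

114240867809589245945 in base 14 is 3A64BC6764CC04BB73.
Digit sum: 3+10+6+4+11+12+6+7+6+4+12+12+0+4+11+11+7+3 = 129.

129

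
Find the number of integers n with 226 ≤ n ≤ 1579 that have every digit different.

826

The integers in [226, 1579] that have every digit different: 230, 231, 234, 235, 236, 237, …, 1578, 1579.
826 qualify.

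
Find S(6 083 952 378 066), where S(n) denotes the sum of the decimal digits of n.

6+0+8+3+9+5+2+3+7+8+0+6+6 = 63

63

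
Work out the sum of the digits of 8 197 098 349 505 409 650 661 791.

8+1+9+7+0+9+8+3+4+9+5+0+5+4+0+9+6+5+0+6+6+1+7+9+1 = 122

122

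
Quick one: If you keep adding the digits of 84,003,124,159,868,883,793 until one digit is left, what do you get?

7

8+4+0+0+3+1+2+4+1+5+9+8+6+8+8+8+3+7+9+3 = 97
9+7 = 16
1+6 = 7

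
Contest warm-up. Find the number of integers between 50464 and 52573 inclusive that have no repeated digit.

The integers in [50464, 52573] that have no repeated digit: 50467, 50468, 50469, 50471, 50472, 50473, …, 52497, 52498.
693 qualify.

693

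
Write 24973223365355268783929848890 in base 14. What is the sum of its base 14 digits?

24973223365355268783929848890 in base 14 is 7AABD105B9DB392D0C0D8C4C2.
Digit sum: 7+10+10+11+13+1+0+5+11+9+13+11+3+9+2+13+0+12+0+13+8+12+4+12+2 = 191.

191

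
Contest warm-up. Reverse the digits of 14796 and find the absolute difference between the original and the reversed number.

54945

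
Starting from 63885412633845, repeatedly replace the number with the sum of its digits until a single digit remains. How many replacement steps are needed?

3

63885412633845 → 66 → 12 → 3 (3 steps)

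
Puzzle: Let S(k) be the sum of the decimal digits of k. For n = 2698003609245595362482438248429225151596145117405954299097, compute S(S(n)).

8

First digit sum: 260.
2+6+0 = 8.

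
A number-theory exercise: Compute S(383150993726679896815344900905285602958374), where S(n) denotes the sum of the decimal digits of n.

208

3+8+3+1+5+0+9+9+3+7+2+6+6+7+9+8+9+6+8+1+5+3+4+4+9+0+0+9+0+5+2+8+5+6+0+2+9+5+8+3+7+4 = 208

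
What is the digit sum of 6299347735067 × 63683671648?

101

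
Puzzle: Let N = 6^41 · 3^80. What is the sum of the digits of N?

6^41 · 3^80 = 11855002319934925282047439895209895982372047527059682566312516497965056
Sum of its 71 digits: 333.

333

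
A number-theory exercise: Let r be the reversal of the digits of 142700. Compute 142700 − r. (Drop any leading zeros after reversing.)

135459

Reverse of 142700 is 7241.
142700 − 7241 = 135459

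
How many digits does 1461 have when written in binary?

11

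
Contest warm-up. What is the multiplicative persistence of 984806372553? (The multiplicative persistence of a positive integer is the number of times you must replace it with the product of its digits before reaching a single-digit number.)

1

984806372553 → 0 (1 step)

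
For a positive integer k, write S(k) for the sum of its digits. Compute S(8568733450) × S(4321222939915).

S(8568733450) = 8+5+6+8+7+3+3+4+5+0 = 49.
S(4321222939915) = 4+3+2+1+2+2+2+9+3+9+9+1+5 = 52.
49 · 52 = 2548.

2548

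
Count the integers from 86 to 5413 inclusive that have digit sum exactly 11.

The integers in [86, 5413] that have digit sum exactly 11: 92, 119, 128, 137, 146, 155, …, 5402, 5411.
285 qualify.

285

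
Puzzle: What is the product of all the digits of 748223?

2688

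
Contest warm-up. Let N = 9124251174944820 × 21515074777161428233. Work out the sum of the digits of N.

144

9124251174944820 × 21515074777161428233 = 196308946314540822893424656165103060
Sum of its 36 digits: 144.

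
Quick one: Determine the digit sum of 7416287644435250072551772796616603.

7+4+1+6+2+8+7+6+4+4+4+3+5+2+5+0+0+7+2+5+5+1+7+7+2+7+9+6+6+1+6+6+0+3 = 148

148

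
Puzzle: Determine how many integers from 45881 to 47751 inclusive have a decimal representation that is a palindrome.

The integers in [45881, 47751] that have a decimal representation that is a palindrome: 45954, 46064, 46164, 46264, 46364, 46464, …, 47574, 47674.
18 qualify.

18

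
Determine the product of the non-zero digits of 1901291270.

1×9×1×2×9×1×2×7 = 2268

2268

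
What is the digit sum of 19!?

45

19! = 121645100408832000
Sum of its 18 digits: 45.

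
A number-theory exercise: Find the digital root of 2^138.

1

The digital root of n equals n mod 9 (or 9 when 9 | n), so we need 2^138 mod 9.
2^138 ≡ 1 (mod 9), so the digital root is 1.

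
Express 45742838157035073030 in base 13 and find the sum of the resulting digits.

114

45742838157035073030 in base 13 is 5398793AB50C557582.
Digit sum: 5+3+9+8+7+9+3+10+11+5+0+12+5+5+7+5+8+2 = 114.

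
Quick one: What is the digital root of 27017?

8

2+7+0+1+7 = 17
1+7 = 8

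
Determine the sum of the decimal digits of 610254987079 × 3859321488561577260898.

610254987079 × 3859321488561577260898 = 2355170185135852377645169201936942
Sum of its 34 digits: 145.

145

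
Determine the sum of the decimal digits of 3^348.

756

3^348 = 10919346372035774928116086769780299722615977123221802683322521139493129790900880802771006432817387027981216471703864763045979382585181982025922478299353752591586189361
Sum of its 167 digits: 756.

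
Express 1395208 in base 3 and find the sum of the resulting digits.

1395208 in base 3 is 2121212212101.
Digit sum: 2+1+2+1+2+1+2+2+1+2+1+0+1 = 18.

18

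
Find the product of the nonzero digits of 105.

1×5 = 5

5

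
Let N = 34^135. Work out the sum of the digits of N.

34^135 = 561893231549751020309052887787438553789305491836716817182824124825618829089178331786656235717113727275371159221986217474855587930549947638033999834488048183112921876125304758448633377774649979168661883060224
Sum of its 207 digits: 991.

991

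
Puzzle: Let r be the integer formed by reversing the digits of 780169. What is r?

Reversing 780169 gives 961087.

961087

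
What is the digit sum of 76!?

76! = 1885494701666050254987932260861146558230394535379329335672487982961844043495537923117729972224000000000000000000
Sum of its 112 digits: 441.

441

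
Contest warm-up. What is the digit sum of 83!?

83! = 39455239697206586511897471180120610571436503407643446275224357528369751562996629334879591940103770870906880000000000000000000
Sum of its 125 digits: 486.

486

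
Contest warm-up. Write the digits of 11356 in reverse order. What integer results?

65311

Reversing 11356 gives 65311.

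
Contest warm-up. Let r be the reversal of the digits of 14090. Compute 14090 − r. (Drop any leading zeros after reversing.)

5049

Reverse of 14090 is 9041.
14090 − 9041 = 5049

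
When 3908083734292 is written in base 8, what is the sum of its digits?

59

3908083734292 in base 8 is 70675374253424.
Digit sum: 7+0+6+7+5+3+7+4+2+5+3+4+2+4 = 59.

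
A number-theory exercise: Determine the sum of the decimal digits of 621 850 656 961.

6+2+1+8+5+0+6+5+6+9+6+1 = 55

55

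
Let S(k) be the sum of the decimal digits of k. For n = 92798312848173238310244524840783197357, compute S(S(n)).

10

First digit sum: 172.
1+7+2 = 10.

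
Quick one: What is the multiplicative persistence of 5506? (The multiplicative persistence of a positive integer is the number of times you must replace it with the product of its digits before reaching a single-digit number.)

5506 → 0 (1 step)

1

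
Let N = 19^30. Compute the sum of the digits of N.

163

19^30 = 230466617897195215045509519405933293401
Sum of its 39 digits: 163.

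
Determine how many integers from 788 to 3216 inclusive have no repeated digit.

The integers in [788, 3216] that have no repeated digit: 789, 790, 791, 792, 793, 794, …, 3215, 3216.
1284 qualify.

1284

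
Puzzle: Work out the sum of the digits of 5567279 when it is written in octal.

5567279 in base 8 is 25171457.
Digit sum: 2+5+1+7+1+4+5+7 = 32.

32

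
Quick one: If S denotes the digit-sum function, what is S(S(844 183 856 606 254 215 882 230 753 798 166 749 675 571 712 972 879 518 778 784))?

First digit sum: 311.
3+1+1 = 5.

5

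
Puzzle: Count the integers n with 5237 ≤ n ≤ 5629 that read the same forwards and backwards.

The integers in [5237, 5629] that read the same forwards and backwards: 5335, 5445, 5555.
3 qualify.

3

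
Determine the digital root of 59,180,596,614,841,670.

8

5+9+1+8+0+5+9+6+6+1+4+8+4+1+6+7+0 = 80
8+0 = 8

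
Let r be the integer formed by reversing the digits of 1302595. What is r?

5952031

Reversing 1302595 gives 5952031.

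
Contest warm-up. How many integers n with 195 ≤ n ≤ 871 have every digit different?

The integers in [195, 871] that have every digit different: 195, 196, 197, 198, 201, 203, …, 870, 871.
494 qualify.

494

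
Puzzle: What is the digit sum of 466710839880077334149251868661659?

4+6+6+7+1+0+8+3+9+8+8+0+0+7+7+3+3+4+1+4+9+2+5+1+8+6+8+6+6+1+6+5+9 = 161

161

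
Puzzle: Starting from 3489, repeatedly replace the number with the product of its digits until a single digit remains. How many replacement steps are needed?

4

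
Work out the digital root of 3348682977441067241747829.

6

3+3+4+8+6+8+2+9+7+7+4+4+1+0+6+7+2+4+1+7+4+7+8+2+9 = 123
1+2+3 = 6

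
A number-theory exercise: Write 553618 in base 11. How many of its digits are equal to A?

553618 in base 11 is 348A3A.
The digit A appears 2 times.

2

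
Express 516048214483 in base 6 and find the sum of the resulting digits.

516048214483 in base 6 is 1033022544104031.
Digit sum: 1+0+3+3+0+2+2+5+4+4+1+0+4+0+3+1 = 33.

33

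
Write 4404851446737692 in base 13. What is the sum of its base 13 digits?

92

4404851446737692 in base 13 is 1170AC92AB8A902.
Digit sum: 1+1+7+0+10+12+9+2+10+11+8+10+9+0+2 = 92.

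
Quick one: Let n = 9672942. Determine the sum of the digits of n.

39

9+6+7+2+9+4+2 = 39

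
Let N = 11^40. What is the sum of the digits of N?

11^40 = 452592555681759518058893560348969204658401
Sum of its 42 digits: 205.

205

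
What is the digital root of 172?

1+7+2 = 10
1+0 = 1

1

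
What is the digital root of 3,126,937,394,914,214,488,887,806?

8

3+1+2+6+9+3+7+3+9+4+9+1+4+2+1+4+4+8+8+8+8+7+8+0+6 = 125
1+2+5 = 8
(Equivalently, 3,126,937,394,914,214,488,887,806 mod 9 = 8.)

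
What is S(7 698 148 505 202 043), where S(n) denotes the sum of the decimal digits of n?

64

7+6+9+8+1+4+8+5+0+5+2+0+2+0+4+3 = 64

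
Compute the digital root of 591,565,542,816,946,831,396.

5+9+1+5+6+5+5+4+2+8+1+6+9+4+6+8+3+1+3+9+6 = 106
1+0+6 = 7

7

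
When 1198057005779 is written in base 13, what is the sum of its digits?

107

1198057005779 in base 13 is 88C8CBAC79A.
Digit sum: 8+8+12+8+12+11+10+12+7+9+10 = 107.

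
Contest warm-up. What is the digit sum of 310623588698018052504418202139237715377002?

3+1+0+6+2+3+5+8+8+6+9+8+0+1+8+0+5+2+5+0+4+4+1+8+2+0+2+1+3+9+2+3+7+7+1+5+3+7+7+0+0+2 = 158

158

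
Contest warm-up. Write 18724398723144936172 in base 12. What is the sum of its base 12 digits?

18724398723144936172 in base 12 is 853395B1007600B124.
Digit sum: 8+5+3+3+9+5+11+1+0+0+7+6+0+0+11+1+2+4 = 76.

76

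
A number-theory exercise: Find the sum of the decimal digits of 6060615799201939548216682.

6+0+6+0+6+1+5+7+9+9+2+0+1+9+3+9+5+4+8+2+1+6+6+8+2 = 115

115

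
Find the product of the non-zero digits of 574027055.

49000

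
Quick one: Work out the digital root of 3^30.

9

The digital root of n equals n mod 9 (or 9 when 9 | n), so we need 3^30 mod 9.
3^30 ≡ 0 (mod 9), so the digital root is 9.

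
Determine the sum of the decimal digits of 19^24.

19^24 = 4898762930960846817716295277921
Sum of its 31 digits: 163.

163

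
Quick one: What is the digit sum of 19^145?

757

19^145 = 262586344985611149563135607342551174202477020157928684666113795189426114923083081242041713050744066477244927903266627801857651730760873804533878641111132280916113170249281231034034546899
Sum of its 186 digits: 757.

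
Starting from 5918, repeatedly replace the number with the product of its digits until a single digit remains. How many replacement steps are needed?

2

5918 → 360 → 0 (2 steps)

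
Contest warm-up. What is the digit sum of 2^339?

467

2^339 = 1119872371088902105278721140284222139060822748617324767449994550481895935590080472690438746635803557888
Sum of its 103 digits: 467.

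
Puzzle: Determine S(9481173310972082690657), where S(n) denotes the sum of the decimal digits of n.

9+4+8+1+1+7+3+3+1+0+9+7+2+0+8+2+6+9+0+6+5+7 = 98

98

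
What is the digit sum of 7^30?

7^30 = 22539340290692258087863249
Sum of its 26 digits: 118.

118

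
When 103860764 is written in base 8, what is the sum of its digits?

103860764 in base 8 is 614145034.
Digit sum: 6+1+4+1+4+5+0+3+4 = 28.

28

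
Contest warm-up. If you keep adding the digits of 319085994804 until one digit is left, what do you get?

6

3+1+9+0+8+5+9+9+4+8+0+4 = 60
6+0 = 6
(Equivalently, 319085994804 mod 9 = 6.)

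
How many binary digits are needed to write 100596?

17

100596 in base 2 is 11000100011110100, which has 17 digits.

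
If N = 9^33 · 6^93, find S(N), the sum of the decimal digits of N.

450

9^33 · 6^93 = 72122221804525755303182751488246280396171339510833356878348290138925600377001195157599737590689577304064
Sum of its 104 digits: 450.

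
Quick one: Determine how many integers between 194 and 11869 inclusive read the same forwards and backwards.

The integers in [194, 11869] that read the same forwards and backwards: 202, 212, 222, 232, 242, 252, …, 11711, 11811.
189 qualify.

189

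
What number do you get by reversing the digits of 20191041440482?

28404414019102

Reversing 20191041440482 gives 28404414019102.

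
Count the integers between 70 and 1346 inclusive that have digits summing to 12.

101

The integers in [70, 1346] that have digits summing to 12: 75, 84, 93, 129, 138, 147, …, 1335, 1344.
101 qualify.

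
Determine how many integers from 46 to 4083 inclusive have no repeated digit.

The integers in [46, 4083] that have no repeated digit: 46, 47, 48, 49, 50, 51, …, 4082, 4083.
2254 qualify.

2254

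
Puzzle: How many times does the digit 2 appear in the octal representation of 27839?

1

27839 in base 8 is 66277.
The digit 2 appears 1 time.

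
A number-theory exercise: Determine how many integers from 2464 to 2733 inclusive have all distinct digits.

153

The integers in [2464, 2733] that have all distinct digits: 2465, 2467, 2468, 2469, 2470, 2471, …, 2730, 2731.
153 qualify.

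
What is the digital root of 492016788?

4+9+2+0+1+6+7+8+8 = 45
4+5 = 9

9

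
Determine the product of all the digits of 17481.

224

1×7×4×8×1 = 224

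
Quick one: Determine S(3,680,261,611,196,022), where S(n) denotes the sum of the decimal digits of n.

54

3+6+8+0+2+6+1+6+1+1+1+9+6+0+2+2 = 54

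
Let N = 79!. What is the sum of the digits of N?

441

79! = 894618213078297528685144171539831652069808216779571907213868063227837990693501860533361810841010176000000000000000000
Sum of its 117 digits: 441.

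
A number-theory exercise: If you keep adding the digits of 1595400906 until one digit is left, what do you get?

1+5+9+5+4+0+0+9+0+6 = 39
3+9 = 12
1+2 = 3

3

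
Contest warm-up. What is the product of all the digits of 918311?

216

9×1×8×3×1×1 = 216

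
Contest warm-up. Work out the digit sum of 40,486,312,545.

42

4+0+4+8+6+3+1+2+5+4+5 = 42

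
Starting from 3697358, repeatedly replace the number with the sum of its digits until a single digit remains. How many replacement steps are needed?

3697358 → 41 → 5 (2 steps)

2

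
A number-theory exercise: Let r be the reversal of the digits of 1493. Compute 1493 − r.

Reverse of 1493 is 3941.
1493 − 3941 = -2448

-2448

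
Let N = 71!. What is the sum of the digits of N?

423

71! = 850478588567862317521167644239926010288584608120796235886430763388588680378079017697280000000000000000
Sum of its 102 digits: 423.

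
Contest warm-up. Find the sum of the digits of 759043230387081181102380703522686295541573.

7+5+9+0+4+3+2+3+0+3+8+7+0+8+1+1+8+1+1+0+2+3+8+0+7+0+3+5+2+2+6+8+6+2+9+5+5+4+1+5+7+3 = 164

164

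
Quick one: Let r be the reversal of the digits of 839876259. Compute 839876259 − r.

-112802679

Reverse of 839876259 is 952678938.
839876259 − 952678938 = -112802679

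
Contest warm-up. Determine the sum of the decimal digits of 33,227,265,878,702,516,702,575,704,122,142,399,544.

157

3+3+2+2+7+2+6+5+8+7+8+7+0+2+5+1+6+7+0+2+5+7+5+7+0+4+1+2+2+1+4+2+3+9+9+5+4+4 = 157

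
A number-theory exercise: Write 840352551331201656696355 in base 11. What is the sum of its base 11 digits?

840352551331201656696355 in base 11 is A361487A501711008430150.
Digit sum: 10+3+6+1+4+8+7+10+5+0+1+7+1+1+0+0+8+4+3+0+1+5+0 = 85.

85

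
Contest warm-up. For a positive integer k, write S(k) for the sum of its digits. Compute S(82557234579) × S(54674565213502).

3135

S(82557234579) = 8+2+5+5+7+2+3+4+5+7+9 = 57.
S(54674565213502) = 5+4+6+7+4+5+6+5+2+1+3+5+0+2 = 55.
57 · 55 = 3135.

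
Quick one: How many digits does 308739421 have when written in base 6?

11

308739421 in base 6 is 50345205101, which has 11 digits.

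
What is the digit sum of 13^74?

385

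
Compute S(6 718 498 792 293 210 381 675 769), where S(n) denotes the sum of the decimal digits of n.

6+7+1+8+4+9+8+7+9+2+2+9+3+2+1+0+3+8+1+6+7+5+7+6+9 = 130

130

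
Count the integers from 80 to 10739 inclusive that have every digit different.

The integers in [80, 10739] that have every digit different: 80, 81, 82, 83, 84, 85, …, 10738, 10739.
5424 qualify.

5424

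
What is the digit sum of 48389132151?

45

4+8+3+8+9+1+3+2+1+5+1 = 45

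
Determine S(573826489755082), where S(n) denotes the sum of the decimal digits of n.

5+7+3+8+2+6+4+8+9+7+5+5+0+8+2 = 79

79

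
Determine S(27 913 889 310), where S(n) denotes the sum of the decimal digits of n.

51

2+7+9+1+3+8+8+9+3+1+0 = 51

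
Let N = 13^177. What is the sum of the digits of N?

13^177 = 147222218654879229226779261692351154302126873105911362488747123111058844400870928261941105333360422613311159174556016363190447913614122173297063195222815590805091998447210274489462733779916167901133
Sum of its 198 digits: 802.

802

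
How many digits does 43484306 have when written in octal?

9

43484306 in base 8 is 245702222, which has 9 digits.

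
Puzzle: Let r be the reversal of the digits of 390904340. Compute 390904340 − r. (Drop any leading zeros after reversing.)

Reverse of 390904340 is 43409093.
390904340 − 43409093 = 347495247

347495247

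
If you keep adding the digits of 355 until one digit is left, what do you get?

4

3+5+5 = 13
1+3 = 4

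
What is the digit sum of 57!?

57! = 40526919504877216755680601905432322134980384796226602145184481280000000000000
Sum of its 77 digits: 270.

270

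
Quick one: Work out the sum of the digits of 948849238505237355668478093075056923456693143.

9+4+8+8+4+9+2+3+8+5+0+5+2+3+7+3+5+5+6+6+8+4+7+8+0+9+3+0+7+5+0+5+6+9+2+3+4+5+6+6+9+3+1+4+3 = 219

219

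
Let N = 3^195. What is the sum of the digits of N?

414

3^195 = 1093061682616768598101980749118434678309602685816438255039403134728775682721408160470718926107
Sum of its 94 digits: 414.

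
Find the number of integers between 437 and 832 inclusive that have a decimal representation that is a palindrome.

39

The integers in [437, 832] that have a decimal representation that is a palindrome: 444, 454, 464, 474, 484, 494, …, 818, 828.
39 qualify.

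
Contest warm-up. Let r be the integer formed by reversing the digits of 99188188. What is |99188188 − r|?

10999989

Reverse of 99188188 is 88188199.
|99188188 − 88188199| = 10999989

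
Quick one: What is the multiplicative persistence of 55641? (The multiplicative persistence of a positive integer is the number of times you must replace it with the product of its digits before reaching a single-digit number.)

2

55641 → 600 → 0 (2 steps)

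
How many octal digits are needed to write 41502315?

9

41502315 in base 8 is 236243153, which has 9 digits.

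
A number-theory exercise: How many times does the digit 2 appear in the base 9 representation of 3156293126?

3156293126 in base 9 is 8128108172.
The digit 2 appears 2 times.

2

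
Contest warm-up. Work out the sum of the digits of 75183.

7+5+1+8+3 = 24

24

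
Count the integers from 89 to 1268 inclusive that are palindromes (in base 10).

94

The integers in [89, 1268] that are palindromes (in base 10): 99, 101, 111, 121, 131, 141, …, 1111, 1221.
94 qualify.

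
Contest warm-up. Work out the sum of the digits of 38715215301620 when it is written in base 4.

38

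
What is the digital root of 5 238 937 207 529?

8

5+2+3+8+9+3+7+2+0+7+5+2+9 = 62
6+2 = 8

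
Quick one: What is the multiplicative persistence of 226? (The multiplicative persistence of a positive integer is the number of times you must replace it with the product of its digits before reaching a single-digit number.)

2

226 → 24 → 8 (2 steps)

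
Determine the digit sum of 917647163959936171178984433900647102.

170

9+1+7+6+4+7+1+6+3+9+5+9+9+3+6+1+7+1+1+7+8+9+8+4+4+3+3+9+0+0+6+4+7+1+0+2 = 170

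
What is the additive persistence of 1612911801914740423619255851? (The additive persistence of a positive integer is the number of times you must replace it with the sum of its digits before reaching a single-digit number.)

2

1612911801914740423619255851 → 106 → 7 (2 steps)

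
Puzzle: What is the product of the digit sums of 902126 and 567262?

S(902126) = 9+0+2+1+2+6 = 20.
S(567262) = 5+6+7+2+6+2 = 28.
20 · 28 = 560.

560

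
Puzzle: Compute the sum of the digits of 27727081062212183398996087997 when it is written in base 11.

27727081062212183398996087997 in base 11 is 212A0103266229A09316A960A674.
Digit sum: 2+1+2+10+0+1+0+3+2+6+6+2+2+9+10+0+9+3+1+6+10+9+6+0+10+6+7+4 = 127.

127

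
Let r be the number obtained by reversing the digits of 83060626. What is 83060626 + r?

Reverse of 83060626 is 62606038.
83060626 + 62606038 = 145666664

145666664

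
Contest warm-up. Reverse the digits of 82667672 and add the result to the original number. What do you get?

Reverse of 82667672 is 27676628.
82667672 + 27676628 = 110344300

110344300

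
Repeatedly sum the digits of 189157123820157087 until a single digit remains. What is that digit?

3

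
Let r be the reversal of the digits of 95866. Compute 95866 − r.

29007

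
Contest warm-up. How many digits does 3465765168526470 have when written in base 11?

15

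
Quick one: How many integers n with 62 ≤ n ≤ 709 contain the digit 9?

128

The integers in [62, 709] that contain the digit 9: 69, 79, 89, 90, 91, 92, …, 699, 709.
128 qualify.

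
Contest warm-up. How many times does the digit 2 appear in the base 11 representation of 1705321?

2

1705321 in base 11 is A65262.
The digit 2 appears 2 times.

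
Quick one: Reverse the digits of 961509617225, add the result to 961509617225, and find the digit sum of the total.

52

Reversal of 961509617225 is 522716905169; 961509617225 + 522716905169 = 1484226522394.
Digit sum of 1484226522394: 1+4+8+4+2+2+6+5+2+2+3+9+4 = 52.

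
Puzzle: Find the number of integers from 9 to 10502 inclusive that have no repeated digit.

5392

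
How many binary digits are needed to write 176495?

176495 in base 2 is 101011000101101111, which has 18 digits.

18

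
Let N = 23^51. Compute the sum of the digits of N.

341

23^51 = 2806206568815996453517295598842263495093850076703159313599472092894727
Sum of its 70 digits: 341.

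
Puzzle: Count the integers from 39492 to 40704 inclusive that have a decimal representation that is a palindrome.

The integers in [39492, 40704] that have a decimal representation that is a palindrome: 39493, 39593, 39693, 39793, 39893, 39993, …, 40604, 40704.
14 qualify.

14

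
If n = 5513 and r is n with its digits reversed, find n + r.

Reverse of 5513 is 3155.
5513 + 3155 = 8668

8668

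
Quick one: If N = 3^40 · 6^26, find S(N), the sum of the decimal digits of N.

3^40 · 6^26 = 2073875584635095944960851129585742381056
Sum of its 40 digits: 189.

189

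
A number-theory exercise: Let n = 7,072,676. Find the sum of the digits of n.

7+0+7+2+6+7+6 = 35

35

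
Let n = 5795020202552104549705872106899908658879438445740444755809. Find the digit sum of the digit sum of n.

First digit sum: 274.
2+7+4 = 13.

13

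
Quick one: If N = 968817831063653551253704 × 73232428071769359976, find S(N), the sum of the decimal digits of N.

968817831063653551253704 × 73232428071769359976 = 70948882128016607777906094602989848479351104
Sum of its 44 digits: 214.

214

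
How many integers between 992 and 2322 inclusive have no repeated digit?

The integers in [992, 2322] that have no repeated digit: 1023, 1024, 1025, 1026, 1027, 1028, …, 2318, 2319.
630 qualify.

630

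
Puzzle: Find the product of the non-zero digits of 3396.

486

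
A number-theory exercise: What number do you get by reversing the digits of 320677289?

982776023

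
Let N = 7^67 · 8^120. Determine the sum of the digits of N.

772

7^67 · 8^120 = 982578189977223395291364807941312363526943356549778140015124650859699683675114528073383033695522094547931013833424223288343589084546504758789030667618134169871187968
Sum of its 165 digits: 772.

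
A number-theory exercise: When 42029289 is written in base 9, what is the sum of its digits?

42029289 in base 9 is 87068310.
Digit sum: 8+7+0+6+8+3+1+0 = 33.

33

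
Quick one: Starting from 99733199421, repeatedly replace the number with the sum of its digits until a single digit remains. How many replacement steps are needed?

3

99733199421 → 57 → 12 → 3 (3 steps)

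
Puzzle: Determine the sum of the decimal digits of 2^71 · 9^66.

414

2^71 · 9^66 = 2254941685308751087616278316354947653026870323843869269742167398239778797086381703168
Sum of its 85 digits: 414.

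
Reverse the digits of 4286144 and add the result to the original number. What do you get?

Reverse of 4286144 is 4416824.
4286144 + 4416824 = 8702968

8702968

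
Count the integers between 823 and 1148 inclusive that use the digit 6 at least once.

60

The integers in [823, 1148] that use the digit 6 at least once: 826, 836, 846, 856, 860, 861, …, 1136, 1146.
60 qualify.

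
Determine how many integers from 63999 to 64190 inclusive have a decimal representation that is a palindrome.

The integers in [63999, 64190] that have a decimal representation that is a palindrome: 64046, 64146.
2 qualify.

2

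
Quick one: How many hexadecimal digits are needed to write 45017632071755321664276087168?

45017632071755321664276087168 in base 16 is 9175B6649E1543DAC3114180, which has 24 digits.

24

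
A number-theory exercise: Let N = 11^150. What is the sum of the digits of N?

11^150 = 1617717835776189959423474389729474523259174290922026987531771334356336309518989285550030273833071044614659831525201714316224621866288174560213656800883169001
Sum of its 157 digits: 685.

685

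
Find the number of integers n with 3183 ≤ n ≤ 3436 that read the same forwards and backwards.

2

The integers in [3183, 3436] that read the same forwards and backwards: 3223, 3333.
2 qualify.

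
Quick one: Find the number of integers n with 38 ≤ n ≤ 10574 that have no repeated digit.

The integers in [38, 10574] that have no repeated digit: 38, 39, 40, 41, 42, 43, …, 10573, 10574.
5393 qualify.

5393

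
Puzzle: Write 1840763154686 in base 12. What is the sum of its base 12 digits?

49

1840763154686 in base 12 is 258903A33312.
Digit sum: 2+5+8+9+0+3+10+3+3+3+1+2 = 49.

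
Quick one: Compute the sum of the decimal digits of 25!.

72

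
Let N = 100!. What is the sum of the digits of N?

100! = 93326215443944152681699238856266700490715968264381621468592963895217599993229915608941463976156518286253697920827223758251185210916864000000000000000000000000
Sum of its 158 digits: 648.

648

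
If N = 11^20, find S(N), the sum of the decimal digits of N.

94

11^20 = 672749994932560009201
Sum of its 21 digits: 94.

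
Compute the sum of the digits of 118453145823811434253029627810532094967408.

168

1+1+8+4+5+3+1+4+5+8+2+3+8+1+1+4+3+4+2+5+3+0+2+9+6+2+7+8+1+0+5+3+2+0+9+4+9+6+7+4+0+8 = 168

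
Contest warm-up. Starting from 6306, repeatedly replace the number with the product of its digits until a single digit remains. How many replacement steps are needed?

1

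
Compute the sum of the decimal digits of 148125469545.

54

1+4+8+1+2+5+4+6+9+5+4+5 = 54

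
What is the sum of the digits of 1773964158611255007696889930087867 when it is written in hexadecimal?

217

1773964158611255007696889930087867 in base 16 is 577693575DFF21E433DE28A47DBB.
Digit sum: 5+7+7+6+9+3+5+7+5+13+15+15+2+1+14+4+3+3+13+14+2+8+10+4+7+13+11+11 = 217.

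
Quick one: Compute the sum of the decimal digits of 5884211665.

46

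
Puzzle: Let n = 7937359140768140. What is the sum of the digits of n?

74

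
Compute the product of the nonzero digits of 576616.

7560

5×7×6×6×1×6 = 7560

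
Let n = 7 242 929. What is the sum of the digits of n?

35

7+2+4+2+9+2+9 = 35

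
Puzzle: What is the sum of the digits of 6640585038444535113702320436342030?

6+6+4+0+5+8+5+0+3+8+4+4+4+5+3+5+1+1+3+7+0+2+3+2+0+4+3+6+3+4+2+0+3+0 = 114

114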